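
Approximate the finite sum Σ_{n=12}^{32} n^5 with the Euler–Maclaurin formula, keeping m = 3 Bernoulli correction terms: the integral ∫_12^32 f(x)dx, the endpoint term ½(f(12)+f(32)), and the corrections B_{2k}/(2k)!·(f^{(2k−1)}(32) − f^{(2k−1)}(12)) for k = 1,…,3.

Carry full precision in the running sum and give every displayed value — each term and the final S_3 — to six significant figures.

S_3 ≈ 1.95789e+08

Integral: ∫_12^32 x^5 dx = 1.78459e+08.
½[f(12) + f(32)] = ½[248832 + 3.35544e+07] = 1.69016e+07.
So far: 1.95361e+08.
k=1: B_{2}/(2)! × [f^{(1)}(32) − f^{(1)}(12)] = 1/12 × (5.24288e+06 − 103680) = 428267.
Running total after k=1: 1.95789e+08.
k=2: B_{4}/(4)! × [f^{(3)}(32) − f^{(3)}(12)] = −1/720 × (61440.0 − 8640.00) = -73.3333.
Running total after k=2: 1.95789e+08.
k=3: B_{6}/(6)! × [f^{(5)}(32) − f^{(5)}(12)] = 1/30240 × (120.000 − 120.000) = 0.00000.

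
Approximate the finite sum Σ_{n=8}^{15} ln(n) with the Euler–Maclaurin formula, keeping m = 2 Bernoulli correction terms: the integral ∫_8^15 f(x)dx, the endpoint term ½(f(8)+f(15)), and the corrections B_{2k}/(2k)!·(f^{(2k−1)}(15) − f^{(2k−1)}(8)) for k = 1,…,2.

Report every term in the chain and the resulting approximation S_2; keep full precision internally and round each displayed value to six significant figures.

S_2 ≈ 19.3741

Integral: ∫_8^15 ln(x) dx = 16.9852.
Boundary: ½(f(8) + f(15)) = ½(2.07944 + 2.70805) = 2.39375.
So far: 19.3790.
k=1: B_{2}/(2)! × [f^{(1)}(15) − f^{(1)}(8)] = 1/12 × (0.0666667 − 0.125000) = -0.00486111.
Partial sum through k=1: 19.3741.
k=2: B_{4}/(4)! × [f^{(3)}(15) − f^{(3)}(8)] = −1/720 × (0.000592593 − 0.00390625) = 4.60230e-06.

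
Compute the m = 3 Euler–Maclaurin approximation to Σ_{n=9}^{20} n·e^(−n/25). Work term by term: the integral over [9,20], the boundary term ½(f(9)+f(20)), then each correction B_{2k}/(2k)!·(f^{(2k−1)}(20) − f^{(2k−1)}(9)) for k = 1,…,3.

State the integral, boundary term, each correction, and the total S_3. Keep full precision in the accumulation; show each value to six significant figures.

The integral term ∫_9^20 x·e^(−x/25) dx = 87.5298.
Boundary: ½(f(9) + f(20)) = ½(6.27909 + 8.98658) = 7.63283.
So far: 95.1626.
Order-1 term: 1/12 · (0.0898658 − 0.446513) = -0.0297206.
Running total after k=1: 95.1329.
Order-2 term: −1/720 · (0.00158164 − 0.00294698) = 1.89632e-06.
Running total after k=2: 95.1329.
Order-3 term: 1/30240 · (4.83119e-06 − 8.28728e-06) = -1.14289e-10.

S_3 ≈ 95.1329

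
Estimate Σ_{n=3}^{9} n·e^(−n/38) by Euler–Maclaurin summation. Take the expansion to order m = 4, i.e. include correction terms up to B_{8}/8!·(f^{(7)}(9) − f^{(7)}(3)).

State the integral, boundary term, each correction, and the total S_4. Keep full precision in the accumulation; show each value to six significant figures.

S_4 ≈ 35.2854

Integral: ∫_3^9 x·e^(−x/38) dx = 30.3690.
½[f(3) + f(9)] = ½[2.77227 + 7.10204] = 4.93715.
Integral + boundary = 35.3062.
Correction k=1: B_{2}/2! · (f^{(1)}(9) − f^{(1)}(3)) = 1/12 · (0.602220 − 0.851134) = -0.0207428.
Running total after k=1: 35.2854.
Correction k=2: B_{4}/4! · (f^{(3)}(9) − f^{(3)}(3)) = −1/720 · (0.00151001 − 0.00186933) = 4.99057e-07.
Running total after k=2: 35.2854.
Correction k=3: B_{6}/6! · (f^{(5)}(9) − f^{(5)}(3)) = 1/30240 · (1.80261e-06 − 2.18091e-06) = -1.25099e-11.
Running total after k=3: 35.2854.
Correction k=4: B_{8}/8! · (f^{(7)}(9) − f^{(7)}(3)) = −1/1209600 · (1.77251e-09 − 2.12415e-09) = 2.90703e-16.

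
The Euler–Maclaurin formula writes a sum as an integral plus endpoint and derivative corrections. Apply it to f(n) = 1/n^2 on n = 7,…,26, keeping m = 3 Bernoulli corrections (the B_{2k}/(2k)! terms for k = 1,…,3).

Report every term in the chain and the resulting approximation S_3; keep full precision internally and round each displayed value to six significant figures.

The integral term ∫_7^26 1/x^2 dx = 0.104396.
Boundary: ½(f(7) + f(26)) = ½(0.0204082 + 0.00147929) = 0.0109437.
So far: 0.115339.
Correction k=1: B_{2}/2! · (f^{(1)}(26) − f^{(1)}(7)) = 1/12 · (-0.000113792 − (-0.00583090)) = 0.000476426.
Running total after k=1: 0.115816.
Correction k=2: B_{4}/4! · (f^{(3)}(26) − f^{(3)}(7)) = −1/720 · (-2.01997e-06 − (-0.00142798)) = -1.98050e-06.
Running total after k=2: 0.115814.
Correction k=3: B_{6}/6! · (f^{(5)}(26) − f^{(5)}(7)) = 1/30240 · (-8.96436e-08 − (-0.000874271)) = 2.89081e-08.

S_3 ≈ 0.115814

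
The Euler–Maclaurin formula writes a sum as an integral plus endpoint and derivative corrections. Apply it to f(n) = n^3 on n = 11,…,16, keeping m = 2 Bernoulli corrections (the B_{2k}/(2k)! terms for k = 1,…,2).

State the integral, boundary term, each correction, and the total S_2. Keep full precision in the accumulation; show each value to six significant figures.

S_2 ≈ 15471.0

Integral: ∫_11^16 x^3 dx = 12723.8.
Boundary: ½(f(11) + f(16)) = ½(1331.00 + 4096.00) = 2713.50.
So far: 15437.2.
Correction k=1: B_{2}/2! · (f^{(1)}(16) − f^{(1)}(11)) = 1/12 · (768.000 − 363.000) = 33.7500.
Running total after k=1: 15471.0.
Correction k=2: B_{4}/4! · (f^{(3)}(16) − f^{(3)}(11)) = −1/720 · (6.00000 − 6.00000) = 0.00000.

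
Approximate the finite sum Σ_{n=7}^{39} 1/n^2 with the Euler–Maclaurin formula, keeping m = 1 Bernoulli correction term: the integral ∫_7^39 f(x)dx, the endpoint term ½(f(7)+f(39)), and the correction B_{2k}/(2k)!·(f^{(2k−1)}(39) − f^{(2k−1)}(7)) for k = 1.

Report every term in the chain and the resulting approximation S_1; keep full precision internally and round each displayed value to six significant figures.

∫_7^39 1/x^2 dx evaluates to 0.117216.
½[f(7) + f(39)] = ½[0.0204082 + 0.000657462] = 0.0105328.
Integral + boundary = 0.127749.
Order-1 term: 1/12 · (-3.37160e-05 − (-0.00583090)) = 0.000483099.

S_1 ≈ 0.128232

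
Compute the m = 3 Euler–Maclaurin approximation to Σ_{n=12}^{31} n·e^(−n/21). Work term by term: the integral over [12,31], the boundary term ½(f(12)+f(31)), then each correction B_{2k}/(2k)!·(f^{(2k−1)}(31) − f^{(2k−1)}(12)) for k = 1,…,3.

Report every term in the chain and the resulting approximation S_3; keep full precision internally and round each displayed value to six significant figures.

∫_12^31 x·e^(−x/21) dx evaluates to 141.821.
Boundary: ½(f(12) + f(31)) = ½(6.77662 + 7.08370) = 6.93016.
So far: 148.751.
k=1: B_{2}/(2)! × [f^{(1)}(31) − f^{(1)}(12)] = 1/12 × (-0.108813 − 0.242022) = -0.0292362.
Running total after k=1: 148.721.
k=2: B_{4}/(4)! × [f^{(3)}(31) − f^{(3)}(12)] = −1/720 × (0.000789570 − 0.00310988) = 3.22266e-06.
Running total after k=2: 148.721.
k=3: B_{6}/(6)! × [f^{(5)}(31) − f^{(5)}(12)] = 1/30240 × (4.14032e-06 − 1.28593e-05) = -2.88327e-10.

S_3 ≈ 148.721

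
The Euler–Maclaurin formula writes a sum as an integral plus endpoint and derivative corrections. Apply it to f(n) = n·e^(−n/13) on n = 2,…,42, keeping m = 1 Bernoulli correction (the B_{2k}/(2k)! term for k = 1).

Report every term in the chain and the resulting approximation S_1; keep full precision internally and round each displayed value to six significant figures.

∫_2^42 x·e^(−x/13) dx evaluates to 138.932.
Endpoint term: (f(2) + f(42))/2 = (1.71481 + 1.66014)/2 = 1.68747.
Running total after boundary: 140.619.
k=1: B_{2}/(2)! × [f^{(1)}(42) − f^{(1)}(2)] = 1/12 × (-0.0881758 − 0.725496) = -0.0678060.

S_1 ≈ 140.552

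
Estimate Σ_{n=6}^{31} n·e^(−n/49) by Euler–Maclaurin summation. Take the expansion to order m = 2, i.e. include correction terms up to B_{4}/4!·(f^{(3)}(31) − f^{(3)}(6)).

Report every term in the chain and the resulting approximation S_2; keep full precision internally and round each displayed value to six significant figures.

The integral term ∫_6^31 x·e^(−x/49) dx = 302.176.
Boundary: ½(f(6) + f(31)) = ½(5.30851 + 16.4666) = 10.8876.
So far: 313.063.
Correction k=1: B_{2}/2! · (f^{(1)}(31) − f^{(1)}(6)) = 1/12 · (0.195128 − 0.776414) = -0.0484405.
After k=1: 313.015.
Correction k=2: B_{4}/4! · (f^{(3)}(31) − f^{(3)}(6)) = −1/720 · (0.000523736 − 0.00106036) = 7.45307e-07.

S_2 ≈ 313.015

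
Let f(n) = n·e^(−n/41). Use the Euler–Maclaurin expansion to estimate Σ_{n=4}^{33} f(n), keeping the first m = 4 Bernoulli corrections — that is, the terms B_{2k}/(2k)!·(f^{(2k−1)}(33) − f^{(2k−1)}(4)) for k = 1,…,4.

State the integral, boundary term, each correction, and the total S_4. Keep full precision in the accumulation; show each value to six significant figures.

S_4 ≈ 326.003

Integral: ∫_4^33 x·e^(−x/41) dx = 316.872.
Endpoint term: (f(4) + f(33))/2 = (3.62819 + 14.7557)/2 = 9.19194.
So far: 326.064.
Order-1 term: 1/12 · (0.0872473 − 0.818555) = -0.0609423.
After k=1: 326.003.
Order-2 term: −1/720 · (0.000583898 − 0.00156612) = 1.36420e-06.
After k=2: 326.003.
Order-3 term: 1/30240 · (6.63827e-07 − 1.57364e-06) = -3.00865e-11.
After k=3: 326.003.
Order-4 term: −1/1209600 · (5.83167e-10 − 1.31804e-09) = 6.07536e-16.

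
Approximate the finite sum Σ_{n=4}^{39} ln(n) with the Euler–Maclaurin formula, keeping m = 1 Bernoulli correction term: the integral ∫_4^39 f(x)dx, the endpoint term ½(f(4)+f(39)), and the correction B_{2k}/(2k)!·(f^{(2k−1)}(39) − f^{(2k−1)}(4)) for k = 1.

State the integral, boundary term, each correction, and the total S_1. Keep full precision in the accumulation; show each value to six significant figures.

S_1 ≈ 104.840

∫_4^39 ln(x) dx evaluates to 102.334.
½[f(4) + f(39)] = ½[1.38629 + 3.66356] = 2.52493.
Running total after boundary: 104.859.
Correction k=1: B_{2}/2! · (f^{(1)}(39) − f^{(1)}(4)) = 1/12 · (0.0256410 − 0.250000) = -0.0186966.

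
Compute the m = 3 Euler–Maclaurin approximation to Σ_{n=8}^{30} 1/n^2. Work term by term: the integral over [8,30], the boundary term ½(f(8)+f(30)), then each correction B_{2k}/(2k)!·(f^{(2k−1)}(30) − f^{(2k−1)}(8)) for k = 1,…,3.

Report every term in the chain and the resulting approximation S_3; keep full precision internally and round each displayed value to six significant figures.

S_3 ≈ 0.100353

Integral: ∫_8^30 1/x^2 dx = 0.0916667.
½[f(8) + f(30)] = ½[0.0156250 + 0.00111111] = 0.00836806.
So far: 0.100035.
Order-1 term: 1/12 · (-7.40741e-05 − (-0.00390625)) = 0.000319348.
After k=1: 0.100354.
Order-2 term: −1/720 · (-9.87654e-07 − (-0.000732422)) = -1.01588e-06.
After k=2: 0.100353.
Order-3 term: 1/30240 · (-3.29218e-08 − (-0.000343323)) = 1.13522e-08.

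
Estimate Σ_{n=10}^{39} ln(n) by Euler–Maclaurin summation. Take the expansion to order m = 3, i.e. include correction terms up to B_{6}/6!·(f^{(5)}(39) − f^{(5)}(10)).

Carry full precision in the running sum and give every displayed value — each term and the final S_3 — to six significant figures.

The integral term ∫_10^39 ln(x) dx = 90.8531.
Endpoint term: (f(10) + f(39))/2 = (2.30259 + 3.66356)/2 = 2.98307.
So far: 93.8361.
Correction k=1: B_{2}/2! · (f^{(1)}(39) − f^{(1)}(10)) = 1/12 · (0.0256410 − 0.100000) = -0.00619658.
Partial sum through k=1: 93.8299.
Correction k=2: B_{4}/4! · (f^{(3)}(39) − f^{(3)}(10)) = −1/720 · (3.37160e-05 − 0.00200000) = 2.73095e-06.
Partial sum through k=2: 93.8299.
Correction k=3: B_{6}/6! · (f^{(5)}(39) − f^{(5)}(10)) = 1/30240 · (2.66004e-07 − 0.000240000) = -7.92771e-09.

S_3 ≈ 93.8299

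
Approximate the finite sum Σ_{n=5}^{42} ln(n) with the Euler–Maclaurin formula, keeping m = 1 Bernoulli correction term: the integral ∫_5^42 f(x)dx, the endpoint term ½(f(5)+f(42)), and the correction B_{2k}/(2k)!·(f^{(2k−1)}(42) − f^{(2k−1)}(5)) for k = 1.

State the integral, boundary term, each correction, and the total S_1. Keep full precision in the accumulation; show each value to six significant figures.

∫_5^42 ln(x) dx evaluates to 111.935.
Boundary: ½(f(5) + f(42)) = ½(1.60944 + 3.73767) = 2.67355.
Integral + boundary = 114.608.
Correction k=1: B_{2}/2! · (f^{(1)}(42) − f^{(1)}(5)) = 1/12 · (0.0238095 − 0.200000) = -0.0146825.

S_1 ≈ 114.594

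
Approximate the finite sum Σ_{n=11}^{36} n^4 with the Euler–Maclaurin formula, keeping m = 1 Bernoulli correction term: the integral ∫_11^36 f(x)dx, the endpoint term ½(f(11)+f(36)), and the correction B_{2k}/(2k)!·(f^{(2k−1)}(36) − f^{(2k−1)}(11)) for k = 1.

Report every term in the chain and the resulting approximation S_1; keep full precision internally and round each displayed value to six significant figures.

∫_11^36 x^4 dx evaluates to 1.20610e+07.
½[f(11) + f(36)] = ½[14641.0 + 1.67962e+06] = 847128.
So far: 1.29082e+07.
Order-1 term: 1/12 · (186624 − 5324.00) = 15108.3.

S_1 ≈ 1.29233e+07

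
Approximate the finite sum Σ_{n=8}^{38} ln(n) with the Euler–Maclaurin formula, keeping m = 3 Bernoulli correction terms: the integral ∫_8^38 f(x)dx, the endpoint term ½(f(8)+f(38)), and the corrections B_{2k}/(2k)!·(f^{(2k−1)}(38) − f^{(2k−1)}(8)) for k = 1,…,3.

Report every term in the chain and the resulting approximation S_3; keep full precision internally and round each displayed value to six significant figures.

S_3 ≈ 94.4430

The integral term ∫_8^38 ln(x) dx = 91.5927.
½[f(8) + f(38)] = ½[2.07944 + 3.63759] = 2.85851.
Running total after boundary: 94.4513.
Correction k=1: B_{2}/2! · (f^{(1)}(38) − f^{(1)}(8)) = 1/12 · (0.0263158 − 0.125000) = -0.00822368.
After k=1: 94.4430.
Correction k=2: B_{4}/4! · (f^{(3)}(38) − f^{(3)}(8)) = −1/720 · (3.64485e-05 − 0.00390625) = 5.37472e-06.
After k=2: 94.4430.
Correction k=3: B_{6}/6! · (f^{(5)}(38) − f^{(5)}(8)) = 1/30240 · (3.02896e-07 − 0.000732422) = -2.42103e-08.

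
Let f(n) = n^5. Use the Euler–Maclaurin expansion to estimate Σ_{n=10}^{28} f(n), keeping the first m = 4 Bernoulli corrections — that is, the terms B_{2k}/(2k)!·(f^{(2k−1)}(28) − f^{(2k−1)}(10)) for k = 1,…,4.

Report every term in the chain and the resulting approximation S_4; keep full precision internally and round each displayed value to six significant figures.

S_4 ≈ 8.90555e+07

Integral: ∫_10^28 x^5 dx = 8.01484e+07.
Boundary: ½(f(10) + f(28)) = ½(100000 + 1.72104e+07) = 8.65518e+06.
Running total after boundary: 8.88036e+07.
Order-1 term: 1/12 · (3.07328e+06 − 50000.0) = 251940.
Running total after k=1: 8.90555e+07.
Order-2 term: −1/720 · (47040.0 − 6000.00) = -57.0000.
Running total after k=2: 8.90555e+07.
Order-3 term: 1/30240 · (120.000 − 120.000) = 0.00000.
Running total after k=3: 8.90555e+07.
Order-4 term: −1/1209600 · (0.00000 − 0.00000) = 0.00000.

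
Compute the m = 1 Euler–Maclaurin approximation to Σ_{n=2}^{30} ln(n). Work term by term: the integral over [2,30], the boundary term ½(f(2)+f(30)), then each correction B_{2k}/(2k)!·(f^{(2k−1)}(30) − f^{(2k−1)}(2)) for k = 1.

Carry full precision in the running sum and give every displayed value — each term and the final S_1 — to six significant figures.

S_1 ≈ 74.6579

∫_2^30 ln(x) dx evaluates to 72.6496.
Endpoint term: (f(2) + f(30))/2 = (0.693147 + 3.40120)/2 = 2.04717.
Running total after boundary: 74.6968.
k=1: B_{2}/(2)! × [f^{(1)}(30) − f^{(1)}(2)] = 1/12 × (0.0333333 − 0.500000) = -0.0388889.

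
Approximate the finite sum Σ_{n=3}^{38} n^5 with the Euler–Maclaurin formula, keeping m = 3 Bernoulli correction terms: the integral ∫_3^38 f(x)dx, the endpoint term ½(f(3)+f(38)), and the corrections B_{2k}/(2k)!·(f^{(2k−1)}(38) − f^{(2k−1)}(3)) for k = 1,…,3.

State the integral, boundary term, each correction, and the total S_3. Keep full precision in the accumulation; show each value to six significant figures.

∫_3^38 x^5 dx evaluates to 5.01823e+08.
½[f(3) + f(38)] = ½[243.000 + 7.92352e+07] = 3.96177e+07.
So far: 5.41440e+08.
k=1: B_{2}/(2)! × [f^{(1)}(38) − f^{(1)}(3)] = 1/12 × (1.04257e+07 − 405.000) = 868773.
Partial sum through k=1: 5.42309e+08.
k=2: B_{4}/(4)! × [f^{(3)}(38) − f^{(3)}(3)] = −1/720 × (86640.0 − 540.000) = -119.583.
Partial sum through k=2: 5.42309e+08.
k=3: B_{6}/(6)! × [f^{(5)}(38) − f^{(5)}(3)] = 1/30240 × (120.000 − 120.000) = 0.00000.

S_3 ≈ 5.42309e+08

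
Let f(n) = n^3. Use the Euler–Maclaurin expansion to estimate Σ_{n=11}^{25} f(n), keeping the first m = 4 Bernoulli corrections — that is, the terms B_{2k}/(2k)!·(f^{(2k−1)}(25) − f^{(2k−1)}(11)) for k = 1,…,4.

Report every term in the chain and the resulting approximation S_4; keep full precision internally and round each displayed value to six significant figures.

∫_11^25 x^3 dx evaluates to 93996.0.
Boundary: ½(f(11) + f(25)) = ½(1331.00 + 15625.0) = 8478.00.
Running total after boundary: 102474.
k=1: B_{2}/(2)! × [f^{(1)}(25) − f^{(1)}(11)] = 1/12 × (1875.00 − 363.000) = 126.000.
After k=1: 102600.
k=2: B_{4}/(4)! × [f^{(3)}(25) − f^{(3)}(11)] = −1/720 × (6.00000 − 6.00000) = 0.00000.
After k=2: 102600.
k=3: B_{6}/(6)! × [f^{(5)}(25) − f^{(5)}(11)] = 1/30240 × (0.00000 − 0.00000) = 0.00000.
After k=3: 102600.
k=4: B_{8}/(8)! × [f^{(7)}(25) − f^{(7)}(11)] = −1/1209600 × (0.00000 − 0.00000) = 0.00000.

S_4 ≈ 102600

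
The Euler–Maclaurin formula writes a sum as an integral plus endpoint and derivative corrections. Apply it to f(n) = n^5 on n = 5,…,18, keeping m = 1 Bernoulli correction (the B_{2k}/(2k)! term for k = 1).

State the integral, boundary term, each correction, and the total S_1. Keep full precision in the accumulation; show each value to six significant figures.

S_1 ≈ 6.65593e+06

The integral term ∫_5^18 x^5 dx = 5.66610e+06.
½[f(5) + f(18)] = ½[3125.00 + 1.88957e+06] = 946346.
Integral + boundary = 6.61245e+06.
Correction k=1: B_{2}/2! · (f^{(1)}(18) − f^{(1)}(5)) = 1/12 · (524880 − 3125.00) = 43479.6.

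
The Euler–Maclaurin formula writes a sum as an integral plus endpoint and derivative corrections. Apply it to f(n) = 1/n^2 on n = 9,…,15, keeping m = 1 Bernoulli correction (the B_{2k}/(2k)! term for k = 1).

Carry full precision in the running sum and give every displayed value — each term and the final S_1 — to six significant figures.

The integral term ∫_9^15 1/x^2 dx = 0.0444444.
½[f(9) + f(15)] = ½[0.0123457 + 0.00444444] = 0.00839506.
So far: 0.0528395.
Correction k=1: B_{2}/2! · (f^{(1)}(15) − f^{(1)}(9)) = 1/12 · (-0.000592593 − (-0.00274348)) = 0.000179241.

S_1 ≈ 0.0530187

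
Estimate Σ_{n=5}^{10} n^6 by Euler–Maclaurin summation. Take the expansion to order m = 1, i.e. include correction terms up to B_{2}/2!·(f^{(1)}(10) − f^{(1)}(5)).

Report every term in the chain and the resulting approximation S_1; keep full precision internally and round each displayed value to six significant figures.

The integral term ∫_5^10 x^6 dx = 1.41741e+06.
Endpoint term: (f(5) + f(10))/2 = (15625.0 + 1.00000e+06)/2 = 507812.
So far: 1.92522e+06.
k=1: B_{2}/(2)! × [f^{(1)}(10) − f^{(1)}(5)] = 1/12 × (600000 − 18750.0) = 48437.5.

S_1 ≈ 1.97366e+06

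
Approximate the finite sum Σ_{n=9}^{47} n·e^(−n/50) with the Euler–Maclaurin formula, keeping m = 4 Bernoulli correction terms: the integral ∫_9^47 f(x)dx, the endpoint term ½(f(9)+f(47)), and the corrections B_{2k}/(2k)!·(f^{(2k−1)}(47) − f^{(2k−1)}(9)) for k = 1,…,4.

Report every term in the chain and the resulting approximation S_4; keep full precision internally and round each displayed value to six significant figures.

S_4 ≈ 582.385

∫_9^47 x·e^(−x/50) dx evaluates to 569.502.
Boundary: ½(f(9) + f(47)) = ½(7.51743 + 18.3595) = 12.9385.
So far: 582.441.
Order-1 term: 1/12 · (0.0234377 − 0.684922) = -0.0551237.
Partial sum through k=1: 582.385.
Order-2 term: −1/720 · (0.000321877 − 0.000942185) = 8.61538e-07.
Partial sum through k=2: 582.385.
Order-3 term: 1/30240 · (2.53752e-07 − 6.44160e-07) = -1.29103e-11.
Partial sum through k=3: 582.385.
Order-4 term: −1/1209600 · (1.51501e-10 − 3.64579e-10) = 1.76155e-16.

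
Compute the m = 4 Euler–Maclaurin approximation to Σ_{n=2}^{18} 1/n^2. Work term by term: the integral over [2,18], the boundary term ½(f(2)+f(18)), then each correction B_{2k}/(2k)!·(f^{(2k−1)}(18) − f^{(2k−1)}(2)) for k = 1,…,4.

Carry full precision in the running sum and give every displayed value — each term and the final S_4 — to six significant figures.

S_4 ≈ 0.590872

The integral term ∫_2^18 1/x^2 dx = 0.444444.
Boundary: ½(f(2) + f(18)) = ½(0.250000 + 0.00308642) = 0.126543.
Integral + boundary = 0.570988.
Correction k=1: B_{2}/2! · (f^{(1)}(18) − f^{(1)}(2)) = 1/12 · (-0.000342936 − (-0.250000)) = 0.0208048.
After k=1: 0.591792.
Correction k=2: B_{4}/4! · (f^{(3)}(18) − f^{(3)}(2)) = −1/720 · (-1.27013e-05 − (-0.750000)) = -0.00104165.
After k=2: 0.590751.
Correction k=3: B_{6}/6! · (f^{(5)}(18) − f^{(5)}(2)) = 1/30240 · (-1.17605e-06 − (-5.62500)) = 0.000186012.
After k=3: 0.590937.
Correction k=4: B_{8}/8! · (f^{(7)}(18) − f^{(7)}(2)) = −1/1209600 · (-2.03268e-07 − (-78.7500)) = -6.51042e-05.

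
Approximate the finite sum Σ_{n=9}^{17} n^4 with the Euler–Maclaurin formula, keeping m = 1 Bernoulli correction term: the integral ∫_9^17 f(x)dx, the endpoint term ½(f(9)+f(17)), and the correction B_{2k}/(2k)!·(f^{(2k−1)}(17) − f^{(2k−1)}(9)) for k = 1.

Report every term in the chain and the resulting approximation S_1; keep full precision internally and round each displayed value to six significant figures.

The integral term ∫_9^17 x^4 dx = 272162.
Boundary: ½(f(9) + f(17)) = ½(6561.00 + 83521.0) = 45041.0.
So far: 317203.
k=1: B_{2}/(2)! × [f^{(1)}(17) − f^{(1)}(9)] = 1/12 × (19652.0 − 2916.00) = 1394.67.

S_1 ≈ 318597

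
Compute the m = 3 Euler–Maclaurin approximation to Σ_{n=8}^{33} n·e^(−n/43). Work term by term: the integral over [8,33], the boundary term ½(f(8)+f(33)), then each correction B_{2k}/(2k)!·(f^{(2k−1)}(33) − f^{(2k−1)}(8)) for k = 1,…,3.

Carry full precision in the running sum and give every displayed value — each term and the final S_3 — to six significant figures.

S_3 ≈ 314.636

The integral term ∫_8^33 x·e^(−x/43) dx = 303.703.
½[f(8) + f(33)] = ½[6.64188 + 15.3186] = 10.9802.
So far: 314.683.
Correction k=1: B_{2}/2! · (f^{(1)}(33) − f^{(1)}(8)) = 1/12 · (0.107953 − 0.675773) = -0.0473183.
After k=1: 314.636.
Correction k=2: B_{4}/4! · (f^{(3)}(33) − f^{(3)}(8)) = −1/720 · (0.000560493 − 0.00126352) = 9.76422e-07.
After k=2: 314.636.
Correction k=3: B_{6}/6! · (f^{(5)}(33) − f^{(5)}(8)) = 1/30240 · (5.74690e-07 − 1.16904e-06) = -1.96544e-11.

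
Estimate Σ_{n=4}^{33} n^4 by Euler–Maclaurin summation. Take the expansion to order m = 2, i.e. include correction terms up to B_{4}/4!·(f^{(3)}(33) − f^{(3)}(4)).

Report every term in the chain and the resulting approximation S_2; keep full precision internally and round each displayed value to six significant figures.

S_2 ≈ 8.43192e+06

Integral: ∫_4^33 x^4 dx = 7.82687e+06.
Endpoint term: (f(4) + f(33))/2 = (256.000 + 1.18592e+06)/2 = 593088.
So far: 8.41996e+06.
k=1: B_{2}/(2)! × [f^{(1)}(33) − f^{(1)}(4)] = 1/12 × (143748 − 256.000) = 11957.7.
Running total after k=1: 8.43192e+06.
k=2: B_{4}/(4)! × [f^{(3)}(33) − f^{(3)}(4)] = −1/720 × (792.000 − 96.0000) = -0.966667.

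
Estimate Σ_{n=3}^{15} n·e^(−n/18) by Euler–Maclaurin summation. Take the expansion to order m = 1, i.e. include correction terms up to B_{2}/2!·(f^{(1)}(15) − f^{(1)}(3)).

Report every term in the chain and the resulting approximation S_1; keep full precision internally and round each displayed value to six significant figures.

S_1 ≈ 66.2952

The integral term ∫_3^15 x·e^(−x/18) dx = 61.8188.
Endpoint term: (f(3) + f(15))/2 = (2.53945 + 6.51897)/2 = 4.52921.
So far: 66.3480.
Correction k=1: B_{2}/2! · (f^{(1)}(15) − f^{(1)}(3)) = 1/12 · (0.0724330 − 0.705401) = -0.0527474.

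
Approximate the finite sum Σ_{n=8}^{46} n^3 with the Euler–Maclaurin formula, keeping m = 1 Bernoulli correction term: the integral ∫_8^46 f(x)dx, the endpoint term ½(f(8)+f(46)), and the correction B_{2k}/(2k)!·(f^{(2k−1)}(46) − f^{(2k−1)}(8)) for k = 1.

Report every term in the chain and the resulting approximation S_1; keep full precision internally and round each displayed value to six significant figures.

Integral: ∫_8^46 x^3 dx = 1.11834e+06.
Endpoint term: (f(8) + f(46))/2 = (512.000 + 97336.0)/2 = 48924.0.
So far: 1.16726e+06.
k=1: B_{2}/(2)! × [f^{(1)}(46) − f^{(1)}(8)] = 1/12 × (6348.00 − 192.000) = 513.000.

S_1 ≈ 1.16778e+06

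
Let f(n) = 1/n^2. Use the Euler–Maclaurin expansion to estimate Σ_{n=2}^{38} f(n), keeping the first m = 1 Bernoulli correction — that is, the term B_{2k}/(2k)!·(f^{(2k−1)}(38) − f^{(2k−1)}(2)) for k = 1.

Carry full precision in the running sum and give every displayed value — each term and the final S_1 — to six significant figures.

S_1 ≈ 0.619861

Integral: ∫_2^38 1/x^2 dx = 0.473684.
Endpoint term: (f(2) + f(38))/2 = (0.250000 + 0.000692521)/2 = 0.125346.
So far: 0.599030.
Correction k=1: B_{2}/2! · (f^{(1)}(38) − f^{(1)}(2)) = 1/12 · (-3.64485e-05 − (-0.250000)) = 0.0208303.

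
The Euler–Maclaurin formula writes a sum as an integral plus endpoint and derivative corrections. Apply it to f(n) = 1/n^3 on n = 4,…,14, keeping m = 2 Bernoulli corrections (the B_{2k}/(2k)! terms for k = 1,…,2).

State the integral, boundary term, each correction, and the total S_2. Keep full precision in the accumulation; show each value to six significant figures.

S_2 ≈ 0.0376434

Integral: ∫_4^14 1/x^3 dx = 0.0286990.
Endpoint term: (f(4) + f(14))/2 = (0.0156250 + 0.000364431)/2 = 0.00799472.
Running total after boundary: 0.0366937.
Correction k=1: B_{2}/2! · (f^{(1)}(14) − f^{(1)}(4)) = 1/12 · (-7.80925e-05 − (-0.0117188)) = 0.000970055.
After k=1: 0.0376638.
Correction k=2: B_{4}/4! · (f^{(3)}(14) − f^{(3)}(4)) = −1/720 · (-7.96862e-06 − (-0.0146484)) = -2.03340e-05.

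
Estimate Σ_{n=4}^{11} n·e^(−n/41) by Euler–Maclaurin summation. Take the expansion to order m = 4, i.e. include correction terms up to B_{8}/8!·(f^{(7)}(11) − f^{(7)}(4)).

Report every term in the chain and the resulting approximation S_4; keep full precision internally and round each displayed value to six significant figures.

Integral: ∫_4^11 x·e^(−x/41) dx = 43.1956.
Endpoint term: (f(4) + f(11))/2 = (3.62819 + 8.41152)/2 = 6.01986.
Integral + boundary = 49.2155.
Correction k=1: B_{2}/2! · (f^{(1)}(11) − f^{(1)}(4)) = 1/12 · (0.559525 − 0.818555) = -0.0215858.
After k=1: 49.1939.
Correction k=2: B_{4}/4! · (f^{(3)}(11) − f^{(3)}(4)) = −1/720 · (0.00124265 − 0.00156612) = 4.49266e-07.
After k=2: 49.1939.
Correction k=3: B_{6}/6! · (f^{(5)}(11) − f^{(5)}(4)) = 1/30240 · (1.28046e-06 − 1.57364e-06) = -9.69541e-12.
After k=3: 49.1939.
Correction k=4: B_{8}/8! · (f^{(7)}(11) − f^{(7)}(4)) = −1/1209600 · (1.08369e-09 − 1.31804e-09) = 1.93745e-16.

S_4 ≈ 49.1939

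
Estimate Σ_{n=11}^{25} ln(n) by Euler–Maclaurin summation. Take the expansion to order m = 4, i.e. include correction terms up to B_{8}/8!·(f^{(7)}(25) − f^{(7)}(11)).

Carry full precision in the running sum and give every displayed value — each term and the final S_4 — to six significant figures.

S_4 ≈ 42.8992

The integral term ∫_11^25 ln(x) dx = 40.0950.
Boundary: ½(f(11) + f(25)) = ½(2.39790 + 3.21888) = 2.80839.
Running total after boundary: 42.9034.
Correction k=1: B_{2}/2! · (f^{(1)}(25) − f^{(1)}(11)) = 1/12 · (0.0400000 − 0.0909091) = -0.00424242.
After k=1: 42.8992.
Correction k=2: B_{4}/4! · (f^{(3)}(25) − f^{(3)}(11)) = −1/720 · (0.000128000 − 0.00150263) = 1.90921e-06.
After k=2: 42.8992.
Correction k=3: B_{6}/6! · (f^{(5)}(25) − f^{(5)}(11)) = 1/30240 · (2.45760e-06 − 0.000149021) = -4.84668e-09.
After k=3: 42.8992.
Correction k=4: B_{8}/8! · (f^{(7)}(25) − f^{(7)}(11)) = −1/1209600 · (1.17965e-07 − 3.69474e-05) = 3.04476e-11.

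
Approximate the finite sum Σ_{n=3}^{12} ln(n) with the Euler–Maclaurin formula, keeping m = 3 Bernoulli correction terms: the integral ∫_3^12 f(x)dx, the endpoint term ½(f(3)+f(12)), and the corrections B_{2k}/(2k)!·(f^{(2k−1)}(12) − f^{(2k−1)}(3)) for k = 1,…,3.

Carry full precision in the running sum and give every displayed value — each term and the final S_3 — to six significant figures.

∫_3^12 ln(x) dx evaluates to 17.5230.
Endpoint term: (f(3) + f(12))/2 = (1.09861 + 2.48491)/2 = 1.79176.
Integral + boundary = 19.3148.
k=1: B_{2}/(2)! × [f^{(1)}(12) − f^{(1)}(3)] = 1/12 × (0.0833333 − 0.333333) = -0.0208333.
Running total after k=1: 19.2940.
k=2: B_{4}/(4)! × [f^{(3)}(12) − f^{(3)}(3)] = −1/720 × (0.00115741 − 0.0740741) = 0.000101273.
Running total after k=2: 19.2941.
k=3: B_{6}/(6)! × [f^{(5)}(12) − f^{(5)}(3)] = 1/30240 × (9.64506e-05 − 0.0987654) = -3.26286e-06.

S_3 ≈ 19.2941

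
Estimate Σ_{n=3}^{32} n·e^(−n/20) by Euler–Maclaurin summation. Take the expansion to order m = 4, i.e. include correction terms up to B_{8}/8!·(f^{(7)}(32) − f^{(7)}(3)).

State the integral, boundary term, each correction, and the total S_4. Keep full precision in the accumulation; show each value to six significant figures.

∫_3^32 x·e^(−x/20) dx evaluates to 185.953.
½[f(3) + f(32)] = ½[2.58212 + 6.46069] = 4.52141.
Running total after boundary: 190.475.
k=1: B_{2}/(2)! × [f^{(1)}(32) − f^{(1)}(3)] = 1/12 × (-0.121138 − 0.731602) = -0.0710616.
After k=1: 190.404.
k=2: B_{4}/(4)! × [f^{(3)}(32) − f^{(3)}(3)] = −1/720 × (0.000706638 − 0.00613254) = 7.53598e-06.
After k=2: 190.404.
k=3: B_{6}/(6)! × [f^{(5)}(32) − f^{(5)}(3)] = 1/30240 × (4.29030e-06 − 2.60902e-05) = -7.20896e-10.
After k=3: 190.404.
k=4: B_{8}/(8)! × [f^{(7)}(32) − f^{(7)}(3)] = −1/1209600 × (1.70350e-08 − 9.21227e-08) = 6.20764e-14.

S_4 ≈ 190.404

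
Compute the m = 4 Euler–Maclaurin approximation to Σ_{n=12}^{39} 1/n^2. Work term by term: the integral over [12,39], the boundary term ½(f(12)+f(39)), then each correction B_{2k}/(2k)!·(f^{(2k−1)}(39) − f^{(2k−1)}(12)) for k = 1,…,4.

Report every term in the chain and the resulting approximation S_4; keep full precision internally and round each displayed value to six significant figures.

The integral term ∫_12^39 1/x^2 dx = 0.0576923.
Boundary: ½(f(12) + f(39)) = ½(0.00694444 + 0.000657462) = 0.00380095.
So far: 0.0614933.
k=1: B_{2}/(2)! × [f^{(1)}(39) − f^{(1)}(12)] = 1/12 × (-3.37160e-05 − (-0.00115741)) = 9.36409e-05.
After k=1: 0.0615869.
k=2: B_{4}/(4)! × [f^{(3)}(39) − f^{(3)}(12)] = −1/720 × (-2.66004e-07 − (-9.64506e-05)) = -1.33590e-07.
After k=2: 0.0615868.
k=3: B_{6}/(6)! × [f^{(5)}(39) − f^{(5)}(12)] = 1/30240 × (-5.24663e-09 − (-2.00939e-05)) = 6.64307e-10.
After k=3: 0.0615868.
k=4: B_{8}/(8)! × [f^{(7)}(39) − f^{(7)}(12)] = −1/1209600 × (-1.93170e-10 − (-7.81429e-06)) = -6.46006e-12.

S_4 ≈ 0.0615868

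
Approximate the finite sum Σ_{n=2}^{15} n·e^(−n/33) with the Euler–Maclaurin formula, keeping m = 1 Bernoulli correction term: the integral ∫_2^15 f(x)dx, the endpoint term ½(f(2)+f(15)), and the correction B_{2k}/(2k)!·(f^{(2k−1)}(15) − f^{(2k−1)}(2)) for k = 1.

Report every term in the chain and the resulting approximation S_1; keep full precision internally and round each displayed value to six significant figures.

Integral: ∫_2^15 x·e^(−x/33) dx = 81.6565.
½[f(2) + f(15)] = ½[1.88239 + 9.52105] = 5.70172.
So far: 87.3582.
k=1: B_{2}/(2)! × [f^{(1)}(15) − f^{(1)}(2)] = 1/12 × (0.346220 − 0.884152) = -0.0448277.

S_1 ≈ 87.3134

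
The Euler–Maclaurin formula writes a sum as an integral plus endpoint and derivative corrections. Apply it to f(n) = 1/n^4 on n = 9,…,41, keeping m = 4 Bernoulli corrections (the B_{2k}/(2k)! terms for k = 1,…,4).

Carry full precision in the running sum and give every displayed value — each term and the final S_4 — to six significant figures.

S_4 ≈ 0.000534404

∫_9^41 1/x^4 dx evaluates to 0.000452411.
Boundary: ½(f(9) + f(41)) = ½(0.000152416 + 3.53887e-07) = 7.63848e-05.
So far: 0.000528796.
k=1: B_{2}/(2)! × [f^{(1)}(41) − f^{(1)}(9)] = 1/12 × (-3.45256e-08 − (-6.77404e-05)) = 5.64215e-06.
Running total after k=1: 0.000534438.
k=2: B_{4}/(4)! × [f^{(3)}(41) − f^{(3)}(9)] = −1/720 × (-6.16161e-10 − (-2.50890e-05)) = -3.48450e-08.
Running total after k=2: 0.000534403.
k=3: B_{6}/(6)! × [f^{(5)}(41) − f^{(5)}(9)] = 1/30240 × (-2.05265e-11 − (-1.73455e-05)) = 5.73594e-10.
Running total after k=3: 0.000534404.
k=4: B_{8}/(8)! × [f^{(7)}(41) − f^{(7)}(9)] = −1/1209600 × (-1.09898e-12 − (-1.92728e-05)) = -1.59332e-11.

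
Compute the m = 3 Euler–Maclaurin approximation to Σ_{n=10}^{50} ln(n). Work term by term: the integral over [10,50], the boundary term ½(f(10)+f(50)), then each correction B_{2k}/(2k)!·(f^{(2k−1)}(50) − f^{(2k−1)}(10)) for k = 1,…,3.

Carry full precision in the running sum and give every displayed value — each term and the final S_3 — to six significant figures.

Integral: ∫_10^50 ln(x) dx = 132.575.
Endpoint term: (f(10) + f(50))/2 = (2.30259 + 3.91202)/2 = 3.10730.
Running total after boundary: 135.683.
Order-1 term: 1/12 · (0.0200000 − 0.100000) = -0.00666667.
Partial sum through k=1: 135.676.
Order-2 term: −1/720 · (1.60000e-05 − 0.00200000) = 2.75556e-06.
Partial sum through k=2: 135.676.
Order-3 term: 1/30240 · (7.68000e-08 − 0.000240000) = -7.93397e-09.

S_3 ≈ 135.676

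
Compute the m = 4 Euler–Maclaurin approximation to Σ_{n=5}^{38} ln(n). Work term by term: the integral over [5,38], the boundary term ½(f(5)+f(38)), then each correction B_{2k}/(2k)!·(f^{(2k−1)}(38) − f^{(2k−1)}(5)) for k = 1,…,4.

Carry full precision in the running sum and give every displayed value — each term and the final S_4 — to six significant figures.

Integral: ∫_5^38 ln(x) dx = 97.1811.
Endpoint term: (f(5) + f(38))/2 = (1.60944 + 3.63759)/2 = 2.62351.
So far: 99.8046.
k=1: B_{2}/(2)! × [f^{(1)}(38) − f^{(1)}(5)] = 1/12 × (0.0263158 − 0.200000) = -0.0144737.
Partial sum through k=1: 99.7901.
k=2: B_{4}/(4)! × [f^{(3)}(38) − f^{(3)}(5)] = −1/720 × (3.64485e-05 − 0.0160000) = 2.21716e-05.
Partial sum through k=2: 99.7901.
k=3: B_{6}/(6)! × [f^{(5)}(38) − f^{(5)}(5)] = 1/30240 × (3.02896e-07 − 0.00768000) = -2.53958e-07.
Partial sum through k=3: 99.7901.
k=4: B_{8}/(8)! × [f^{(7)}(38) − f^{(7)}(5)] = −1/1209600 × (6.29285e-09 − 0.00921600) = 7.61904e-09.

S_4 ≈ 99.7901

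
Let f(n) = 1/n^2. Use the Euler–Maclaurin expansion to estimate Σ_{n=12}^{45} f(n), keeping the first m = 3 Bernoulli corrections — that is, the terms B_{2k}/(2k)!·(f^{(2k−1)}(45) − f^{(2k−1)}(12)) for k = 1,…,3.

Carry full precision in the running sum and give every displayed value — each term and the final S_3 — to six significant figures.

S_3 ≈ 0.0649247

Integral: ∫_12^45 1/x^2 dx = 0.0611111.
½[f(12) + f(45)] = ½[0.00694444 + 0.000493827] = 0.00371914.
Running total after boundary: 0.0648302.
k=1: B_{2}/(2)! × [f^{(1)}(45) − f^{(1)}(12)] = 1/12 × (-2.19479e-05 − (-0.00115741)) = 9.46216e-05.
Partial sum through k=1: 0.0649249.
k=2: B_{4}/(4)! × [f^{(3)}(45) − f^{(3)}(12)] = −1/720 × (-1.30061e-07 − (-9.64506e-05)) = -1.33779e-07.
Partial sum through k=2: 0.0649247.
k=3: B_{6}/(6)! × [f^{(5)}(45) − f^{(5)}(12)] = 1/30240 × (-1.92684e-09 − (-2.00939e-05)) = 6.64416e-10.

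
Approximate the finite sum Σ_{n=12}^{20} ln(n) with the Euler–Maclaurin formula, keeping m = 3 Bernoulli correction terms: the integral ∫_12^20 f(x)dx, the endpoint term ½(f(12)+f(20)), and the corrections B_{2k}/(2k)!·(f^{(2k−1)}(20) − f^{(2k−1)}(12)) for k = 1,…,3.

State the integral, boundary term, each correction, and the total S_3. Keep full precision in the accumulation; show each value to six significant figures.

∫_12^20 ln(x) dx evaluates to 22.0958.
½[f(12) + f(20)] = ½[2.48491 + 2.99573] = 2.74032.
Integral + boundary = 24.8361.
Correction k=1: B_{2}/2! · (f^{(1)}(20) − f^{(1)}(12)) = 1/12 · (0.0500000 − 0.0833333) = -0.00277778.
After k=1: 24.8333.
Correction k=2: B_{4}/4! · (f^{(3)}(20) − f^{(3)}(12)) = −1/720 · (0.000250000 − 0.00115741) = 1.26029e-06.
After k=2: 24.8333.
Correction k=3: B_{6}/6! · (f^{(5)}(20) − f^{(5)}(12)) = 1/30240 · (7.50000e-06 − 9.64506e-05) = -2.94149e-09.

S_3 ≈ 24.8333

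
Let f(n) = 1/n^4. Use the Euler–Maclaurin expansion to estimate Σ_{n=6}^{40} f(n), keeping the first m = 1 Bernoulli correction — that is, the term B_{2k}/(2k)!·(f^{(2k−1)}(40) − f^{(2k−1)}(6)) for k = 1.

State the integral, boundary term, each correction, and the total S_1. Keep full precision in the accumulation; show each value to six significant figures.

S_1 ≈ 0.00196686

∫_6^40 1/x^4 dx evaluates to 0.00153800.
Endpoint term: (f(6) + f(40))/2 = (0.000771605 + 3.90625e-07)/2 = 0.000385998.
So far: 0.00192400.
Order-1 term: 1/12 · (-3.90625e-08 − (-0.000514403)) = 4.28637e-05.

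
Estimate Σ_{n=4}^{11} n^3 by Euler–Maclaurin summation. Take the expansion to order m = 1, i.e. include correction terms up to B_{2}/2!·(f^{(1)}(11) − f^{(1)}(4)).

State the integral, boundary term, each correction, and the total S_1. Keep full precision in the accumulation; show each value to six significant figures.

The integral term ∫_4^11 x^3 dx = 3596.25.
½[f(4) + f(11)] = ½[64.0000 + 1331.00] = 697.500.
So far: 4293.75.
Correction k=1: B_{2}/2! · (f^{(1)}(11) − f^{(1)}(4)) = 1/12 · (363.000 − 48.0000) = 26.2500.

S_1 ≈ 4320.00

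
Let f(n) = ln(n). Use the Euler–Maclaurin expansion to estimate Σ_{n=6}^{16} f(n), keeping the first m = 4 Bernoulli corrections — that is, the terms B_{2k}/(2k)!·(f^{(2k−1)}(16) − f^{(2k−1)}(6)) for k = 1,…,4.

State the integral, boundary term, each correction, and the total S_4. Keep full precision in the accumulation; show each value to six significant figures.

S_4 ≈ 25.8844

The integral term ∫_6^16 ln(x) dx = 23.6109.
Boundary: ½(f(6) + f(16)) = ½(1.79176 + 2.77259) = 2.28217.
So far: 25.8930.
k=1: B_{2}/(2)! × [f^{(1)}(16) − f^{(1)}(6)] = 1/12 × (0.0625000 − 0.166667) = -0.00868056.
Partial sum through k=1: 25.8844.
k=2: B_{4}/(4)! × [f^{(3)}(16) − f^{(3)}(6)] = −1/720 × (0.000488281 − 0.00925926) = 1.21819e-05.
Partial sum through k=2: 25.8844.
k=3: B_{6}/(6)! × [f^{(5)}(16) − f^{(5)}(6)] = 1/30240 × (2.28882e-05 − 0.00308642) = -1.01307e-07.
Partial sum through k=3: 25.8844.
k=4: B_{8}/(8)! × [f^{(7)}(16) − f^{(7)}(6)] = −1/1209600 × (2.68221e-06 − 0.00257202) = 2.12412e-09.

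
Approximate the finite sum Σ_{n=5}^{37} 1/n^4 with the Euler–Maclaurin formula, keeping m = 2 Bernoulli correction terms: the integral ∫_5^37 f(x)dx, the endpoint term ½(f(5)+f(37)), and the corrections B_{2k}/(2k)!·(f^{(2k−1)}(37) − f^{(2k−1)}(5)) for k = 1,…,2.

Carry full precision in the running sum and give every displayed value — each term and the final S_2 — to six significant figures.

S_2 ≈ 0.00356488

∫_5^37 1/x^4 dx evaluates to 0.00266009.
Endpoint term: (f(5) + f(37))/2 = (0.00160000 + 5.33572e-07)/2 = 0.000800267.
Running total after boundary: 0.00346035.
k=1: B_{2}/(2)! × [f^{(1)}(37) − f^{(1)}(5)] = 1/12 × (-5.76835e-08 − (-0.00128000)) = 0.000106662.
After k=1: 0.00356701.
k=2: B_{4}/(4)! × [f^{(3)}(37) − f^{(3)}(5)] = −1/720 × (-1.26406e-09 − (-0.00153600)) = -2.13333e-06.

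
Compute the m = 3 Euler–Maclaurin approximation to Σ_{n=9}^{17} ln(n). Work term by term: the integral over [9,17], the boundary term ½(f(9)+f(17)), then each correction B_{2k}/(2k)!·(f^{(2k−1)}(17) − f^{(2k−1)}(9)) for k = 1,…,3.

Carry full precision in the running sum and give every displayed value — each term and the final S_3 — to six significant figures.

Integral: ∫_9^17 ln(x) dx = 20.3896.
Boundary: ½(f(9) + f(17)) = ½(2.19722 + 2.83321) = 2.51522.
So far: 22.9048.
Correction k=1: B_{2}/2! · (f^{(1)}(17) − f^{(1)}(9)) = 1/12 · (0.0588235 − 0.111111) = -0.00435730.
Running total after k=1: 22.9005.
Correction k=2: B_{4}/4! · (f^{(3)}(17) − f^{(3)}(9)) = −1/720 · (0.000407083 − 0.00274348) = 3.24500e-06.
Running total after k=2: 22.9005.
Correction k=3: B_{6}/6! · (f^{(5)}(17) − f^{(5)}(9)) = 1/30240 · (1.69031e-05 − 0.000406442) = -1.28816e-08.

S_3 ≈ 22.9005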